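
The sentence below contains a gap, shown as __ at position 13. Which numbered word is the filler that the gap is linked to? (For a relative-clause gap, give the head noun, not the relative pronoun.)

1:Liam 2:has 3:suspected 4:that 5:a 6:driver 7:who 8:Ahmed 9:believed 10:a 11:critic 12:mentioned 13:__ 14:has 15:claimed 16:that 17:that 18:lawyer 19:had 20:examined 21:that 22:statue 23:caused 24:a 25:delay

6

The gap at 13 is the subject of "claimed", inside a relative clause.
The relative pronoun is "who" (word 7); it is bound by the head noun immediately before it.
Its filler is the head noun "driver", at word 6.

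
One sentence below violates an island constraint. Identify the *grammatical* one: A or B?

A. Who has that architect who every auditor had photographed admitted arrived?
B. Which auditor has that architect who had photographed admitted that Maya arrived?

A

In B, the wh-phrase is extracted from inside a complex-NP island (relative clause) (introduced by "who"), which blocks movement.
In A, the extraction path crosses only that-complement boundaries, which are transparent.
So A is grammatical.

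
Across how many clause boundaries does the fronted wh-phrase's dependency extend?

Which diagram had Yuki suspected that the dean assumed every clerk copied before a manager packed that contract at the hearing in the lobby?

2

"which diagram" is extracted from the object of "copied".
Boundaries crossed, outermost first: [that], [Ø] — 2 in total.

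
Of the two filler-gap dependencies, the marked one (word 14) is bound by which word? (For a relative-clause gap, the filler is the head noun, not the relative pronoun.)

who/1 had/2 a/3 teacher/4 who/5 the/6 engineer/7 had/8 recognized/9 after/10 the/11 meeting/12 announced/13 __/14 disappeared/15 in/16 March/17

1

The marked gap is the subject of "disappeared".
Its filler is the fronted wh-phrase "who", at word 1.
(The other dependency links word 4 to a gap after word 9.)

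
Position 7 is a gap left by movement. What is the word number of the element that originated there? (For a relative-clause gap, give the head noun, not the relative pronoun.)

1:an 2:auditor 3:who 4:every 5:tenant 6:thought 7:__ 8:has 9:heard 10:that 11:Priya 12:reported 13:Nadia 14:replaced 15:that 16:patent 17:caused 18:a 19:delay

2

The gap at 7 is the subject of "heard", inside a relative clause.
The relative pronoun is "who" (word 3); it is bound by the head noun immediately before it.
Its filler is the head noun "auditor", at word 2.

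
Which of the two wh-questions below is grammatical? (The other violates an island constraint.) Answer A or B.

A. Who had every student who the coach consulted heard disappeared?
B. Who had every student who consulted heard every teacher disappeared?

A

In B, the wh-phrase is extracted from inside a complex-NP island (relative clause) (introduced by "who"), which blocks movement.
In A, the extraction path crosses only that-complement boundaries, which are transparent.
So A is grammatical.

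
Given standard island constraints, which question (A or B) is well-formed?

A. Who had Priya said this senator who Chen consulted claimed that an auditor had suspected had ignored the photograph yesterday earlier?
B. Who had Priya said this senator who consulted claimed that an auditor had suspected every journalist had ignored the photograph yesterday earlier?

A

In B, the wh-phrase is extracted from inside a complex-NP island (relative clause) (introduced by "who"), which blocks movement.
In A, the extraction path crosses only that-complement boundaries, which are transparent.
So A is grammatical.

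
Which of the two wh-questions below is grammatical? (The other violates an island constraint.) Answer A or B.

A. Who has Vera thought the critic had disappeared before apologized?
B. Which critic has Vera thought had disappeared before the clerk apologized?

B

In A, the wh-phrase is extracted from inside an adjunct island (introduced by "before"), which blocks movement.
In B, the extraction path crosses only that-complement boundaries, which are transparent.
So B is grammatical.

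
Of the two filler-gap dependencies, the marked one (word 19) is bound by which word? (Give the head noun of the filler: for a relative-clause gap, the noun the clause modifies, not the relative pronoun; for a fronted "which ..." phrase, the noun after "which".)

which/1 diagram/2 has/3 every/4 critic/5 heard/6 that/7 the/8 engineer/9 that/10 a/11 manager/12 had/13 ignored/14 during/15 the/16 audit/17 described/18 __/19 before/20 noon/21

The marked gap is the direct object of "described".
Its filler is the fronted wh-phrase "which diagram", at word 2.
(The other dependency links word 9 to a gap after word 14.)

2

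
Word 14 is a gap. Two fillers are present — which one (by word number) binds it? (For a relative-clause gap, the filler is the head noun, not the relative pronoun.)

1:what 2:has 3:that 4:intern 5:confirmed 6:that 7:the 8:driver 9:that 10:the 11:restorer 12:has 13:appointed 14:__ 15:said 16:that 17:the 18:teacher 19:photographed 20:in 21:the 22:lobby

The marked gap is inside the relative clause, the direct object of "appointed".
Its filler is the head noun "driver" (via "that"), at word 8.
(The other dependency links word 1 to a gap after word 19.)

8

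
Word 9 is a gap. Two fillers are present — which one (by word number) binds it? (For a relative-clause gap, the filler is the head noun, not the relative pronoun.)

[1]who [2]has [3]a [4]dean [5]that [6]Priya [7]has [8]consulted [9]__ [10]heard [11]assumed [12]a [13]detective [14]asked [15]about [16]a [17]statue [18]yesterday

The marked gap is inside the relative clause, the direct object of "consulted".
Its filler is the head noun "dean" (via "that"), at word 4.
(The other dependency links word 1 to a gap after word 10.)

4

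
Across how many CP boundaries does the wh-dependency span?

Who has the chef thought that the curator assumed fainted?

2

"who" is extracted from the subject of "fainted".
Boundaries crossed, outermost first: [that], [Ø] — 2 in total.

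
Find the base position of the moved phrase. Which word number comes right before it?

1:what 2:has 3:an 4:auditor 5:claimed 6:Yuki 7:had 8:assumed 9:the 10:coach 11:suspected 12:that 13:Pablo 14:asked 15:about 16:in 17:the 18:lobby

15

The displaced element is "what" (word 1).
It is linked across 3 clause boundaries (Ø → Ø → that).
It functions as the object of the preposition "about" of "asked", so the gap sits immediately after word 15 ("about").
Base order: An auditor has claimed Yuki had assumed the coach suspected that Pablo asked about what in the lobby.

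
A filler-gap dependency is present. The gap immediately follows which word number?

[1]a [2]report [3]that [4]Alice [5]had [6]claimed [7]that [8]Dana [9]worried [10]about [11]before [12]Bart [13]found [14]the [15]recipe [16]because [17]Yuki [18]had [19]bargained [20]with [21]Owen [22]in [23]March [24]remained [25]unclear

10

The displaced element is "a report" (word 2).
It is linked across 1 clause boundary (that).
It functions as the object of the preposition "about" of "worried", so the gap sits immediately after word 10 ("about").
Base order: Alice had claimed that Dana worried about a report before Bart found the recipe because Yuki had bargained with Owen in March.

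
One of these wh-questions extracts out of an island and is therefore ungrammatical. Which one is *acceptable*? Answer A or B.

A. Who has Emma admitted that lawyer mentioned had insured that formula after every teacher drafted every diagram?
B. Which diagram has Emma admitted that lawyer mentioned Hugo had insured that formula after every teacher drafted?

A

In B, the wh-phrase is extracted from inside an adjunct island (introduced by "after"), which blocks movement.
In A, the extraction path crosses only that-complement boundaries, which are transparent.
So A is grammatical.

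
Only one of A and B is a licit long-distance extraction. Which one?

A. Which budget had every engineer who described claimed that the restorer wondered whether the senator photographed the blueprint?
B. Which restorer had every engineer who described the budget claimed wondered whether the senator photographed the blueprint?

B

In A, the wh-phrase is extracted from inside a complex-NP island (relative clause) (introduced by "who"), which blocks movement.
In B, the extraction path crosses only that-complement boundaries, which are transparent.
So B is grammatical.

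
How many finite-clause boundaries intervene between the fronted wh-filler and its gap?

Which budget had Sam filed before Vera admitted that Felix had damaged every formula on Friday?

0

"which budget" originates inside the matrix clause — no clause boundary is crossed.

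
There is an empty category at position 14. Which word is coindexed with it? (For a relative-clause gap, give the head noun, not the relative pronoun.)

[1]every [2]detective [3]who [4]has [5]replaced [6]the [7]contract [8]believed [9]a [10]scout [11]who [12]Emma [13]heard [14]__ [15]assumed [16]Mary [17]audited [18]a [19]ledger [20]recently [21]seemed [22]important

The gap at 14 is the subject of "assumed", inside a relative clause.
The relative pronoun is "who" (word 11); it is bound by the head noun immediately before it.
Its filler is the head noun "scout", at word 10.

10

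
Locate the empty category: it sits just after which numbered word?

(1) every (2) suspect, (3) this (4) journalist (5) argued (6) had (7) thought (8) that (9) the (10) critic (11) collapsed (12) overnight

The displaced element is "every suspect" (word 2).
It is linked across 1 clause boundary (Ø).
It functions as the subject of "thought", so the gap sits immediately after word 5 ("argued").
Base order: This journalist argued that every suspect had thought that the critic collapsed overnight.

5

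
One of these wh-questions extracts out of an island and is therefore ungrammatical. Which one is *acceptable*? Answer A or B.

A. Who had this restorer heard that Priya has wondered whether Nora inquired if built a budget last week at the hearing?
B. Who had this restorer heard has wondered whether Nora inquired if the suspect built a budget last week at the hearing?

In A, the wh-phrase is extracted from inside a wh-island (introduced by "whether"), which blocks movement.
In B, the extraction path crosses only that-complement boundaries, which are transparent.
So B is grammatical.

B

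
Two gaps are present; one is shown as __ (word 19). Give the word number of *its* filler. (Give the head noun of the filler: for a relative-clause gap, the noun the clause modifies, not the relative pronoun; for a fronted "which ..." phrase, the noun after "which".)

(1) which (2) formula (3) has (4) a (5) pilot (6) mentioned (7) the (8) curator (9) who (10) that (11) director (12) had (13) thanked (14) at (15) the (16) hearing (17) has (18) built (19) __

The marked gap is the direct object of "built".
Its filler is the fronted wh-phrase "which formula", at word 2.
(The other dependency links word 8 to a gap after word 13.)

2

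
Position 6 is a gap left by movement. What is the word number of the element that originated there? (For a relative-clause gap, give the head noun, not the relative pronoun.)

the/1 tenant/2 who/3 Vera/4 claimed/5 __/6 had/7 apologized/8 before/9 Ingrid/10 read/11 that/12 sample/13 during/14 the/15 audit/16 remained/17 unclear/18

2

The gap at 6 is the subject of "apologized", inside a relative clause.
The relative pronoun is "who" (word 3); it is bound by the head noun immediately before it.
Its filler is the head noun "tenant", at word 2.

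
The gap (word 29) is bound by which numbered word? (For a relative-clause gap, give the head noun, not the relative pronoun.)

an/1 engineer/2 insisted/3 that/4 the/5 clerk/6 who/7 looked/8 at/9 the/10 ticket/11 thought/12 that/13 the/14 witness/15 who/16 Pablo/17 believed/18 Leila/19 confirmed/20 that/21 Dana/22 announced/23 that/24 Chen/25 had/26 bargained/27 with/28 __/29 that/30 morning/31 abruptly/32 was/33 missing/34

The gap at 29 is the prepositional object of "bargained", inside a relative clause.
The relative pronoun is "who" (word 16); it is bound by the head noun immediately before it.
Its filler is the head noun "witness", at word 15.

15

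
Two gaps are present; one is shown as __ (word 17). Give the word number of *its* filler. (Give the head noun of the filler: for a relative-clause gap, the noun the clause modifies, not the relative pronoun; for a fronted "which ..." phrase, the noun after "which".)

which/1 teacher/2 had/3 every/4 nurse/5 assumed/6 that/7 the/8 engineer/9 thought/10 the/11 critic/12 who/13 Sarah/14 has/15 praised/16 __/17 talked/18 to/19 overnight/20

The marked gap is inside the relative clause, the direct object of "praised".
Its filler is the head noun "critic" (via "who"), at word 12.
(The other dependency links word 2 to a gap after word 19.)

12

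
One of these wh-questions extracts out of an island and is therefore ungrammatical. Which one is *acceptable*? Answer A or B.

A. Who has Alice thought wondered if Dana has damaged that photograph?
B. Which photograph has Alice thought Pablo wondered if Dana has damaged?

A

In B, the wh-phrase is extracted from inside a wh-island (introduced by "if"), which blocks movement.
In A, the extraction path crosses only that-complement boundaries, which are transparent.
So A is grammatical.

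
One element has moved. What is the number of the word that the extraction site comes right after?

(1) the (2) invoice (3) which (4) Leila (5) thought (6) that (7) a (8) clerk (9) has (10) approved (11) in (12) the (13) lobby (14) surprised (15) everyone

The displaced element is "the invoice" (word 2).
It is linked across 1 clause boundary (that).
It functions as the direct object of "approved", so the gap sits immediately after word 10 ("approved").
Base order: Leila thought that a clerk has approved the invoice in the lobby.

10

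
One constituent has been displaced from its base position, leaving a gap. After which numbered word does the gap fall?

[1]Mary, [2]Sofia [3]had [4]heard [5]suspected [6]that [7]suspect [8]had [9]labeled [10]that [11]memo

4

The displaced element is "Mary" (word 1).
It is linked across 1 clause boundary (Ø).
It functions as the subject of "suspected", so the gap sits immediately after word 4 ("heard").
Base order: Sofia had heard that Mary suspected that suspect had labeled that memo.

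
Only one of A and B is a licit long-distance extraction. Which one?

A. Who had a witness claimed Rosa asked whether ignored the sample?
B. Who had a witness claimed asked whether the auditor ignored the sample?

B

In A, the wh-phrase is extracted from inside a wh-island (introduced by "whether"), which blocks movement.
In B, the extraction path crosses only that-complement boundaries, which are transparent.
So B is grammatical.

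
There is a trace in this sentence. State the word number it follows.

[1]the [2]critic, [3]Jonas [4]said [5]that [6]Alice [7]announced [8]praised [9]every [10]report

7

The displaced element is "the critic" (word 2).
It is linked across 2 clause boundaries (that → Ø).
It functions as the subject of "praised", so the gap sits immediately after word 7 ("announced").
Base order: Jonas said that Alice announced that the critic praised every report.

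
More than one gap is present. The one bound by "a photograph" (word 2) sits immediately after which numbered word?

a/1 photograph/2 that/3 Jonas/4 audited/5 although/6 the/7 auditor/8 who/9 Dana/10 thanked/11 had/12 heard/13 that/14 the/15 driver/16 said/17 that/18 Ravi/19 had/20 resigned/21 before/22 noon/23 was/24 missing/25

The displaced element is "a photograph" (word 2).
It functions as the direct object of "audited", so the gap sits immediately after word 5 ("audited").
Base order: Jonas audited a photograph although the auditor who Dana thanked had heard that the driver said that Ravi had resigned before noon.

5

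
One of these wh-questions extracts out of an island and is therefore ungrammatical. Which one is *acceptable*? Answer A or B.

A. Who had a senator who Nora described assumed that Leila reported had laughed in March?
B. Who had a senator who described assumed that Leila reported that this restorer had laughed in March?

A

In B, the wh-phrase is extracted from inside a complex-NP island (relative clause) (introduced by "who"), which blocks movement.
In A, the extraction path crosses only that-complement boundaries, which are transparent.
So A is grammatical.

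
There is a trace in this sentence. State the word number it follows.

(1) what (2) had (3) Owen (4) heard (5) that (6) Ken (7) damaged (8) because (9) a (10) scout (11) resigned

The displaced element is "what" (word 1).
It is linked across 1 clause boundary (that).
It functions as the direct object of "damaged", so the gap sits immediately after word 7 ("damaged").
Base order: Owen had heard that Ken damaged what because a scout resigned.

7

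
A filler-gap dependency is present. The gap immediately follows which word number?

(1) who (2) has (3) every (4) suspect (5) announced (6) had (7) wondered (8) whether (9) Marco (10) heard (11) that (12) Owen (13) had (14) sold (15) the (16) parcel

5

The displaced element is "who" (word 1).
It is linked across 1 clause boundary (Ø).
It functions as the subject of "wondered", so the gap sits immediately after word 5 ("announced").
Base order: Every suspect has announced that who had wondered whether Marco heard that Owen had sold the parcel.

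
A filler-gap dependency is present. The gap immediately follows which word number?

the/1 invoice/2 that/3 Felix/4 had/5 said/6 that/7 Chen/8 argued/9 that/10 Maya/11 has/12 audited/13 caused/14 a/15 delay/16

13

The displaced element is "the invoice" (word 2).
It is linked across 2 clause boundaries (that → that).
It functions as the direct object of "audited", so the gap sits immediately after word 13 ("audited").
Base order: Felix had said that Chen argued that Maya has audited the invoice.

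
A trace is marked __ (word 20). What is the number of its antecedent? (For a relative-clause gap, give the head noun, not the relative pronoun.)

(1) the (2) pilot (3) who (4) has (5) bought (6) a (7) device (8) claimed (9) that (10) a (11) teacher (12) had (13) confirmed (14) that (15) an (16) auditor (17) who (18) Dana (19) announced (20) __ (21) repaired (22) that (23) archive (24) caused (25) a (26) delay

16

The gap at 20 is the subject of "repaired", inside a relative clause.
The relative pronoun is "who" (word 17); it is bound by the head noun immediately before it.
Its filler is the head noun "auditor", at word 16.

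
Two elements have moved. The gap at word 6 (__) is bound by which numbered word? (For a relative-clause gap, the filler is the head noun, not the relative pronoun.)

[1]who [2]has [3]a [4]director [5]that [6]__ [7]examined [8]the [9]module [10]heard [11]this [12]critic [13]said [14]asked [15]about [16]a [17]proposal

4

The marked gap is inside the relative clause, the subject of "examined".
Its filler is the head noun "director" (via "that"), at word 4.
(The other dependency links word 1 to a gap after word 13.)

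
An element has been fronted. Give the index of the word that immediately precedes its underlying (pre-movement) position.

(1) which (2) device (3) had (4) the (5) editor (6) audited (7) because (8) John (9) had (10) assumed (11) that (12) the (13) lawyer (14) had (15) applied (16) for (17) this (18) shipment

6

The displaced element is "which device" (word 2).
It functions as the direct object of "audited", so the gap sits immediately after word 6 ("audited").
Base order: The editor had audited which device because John had assumed that the lawyer had applied for this shipment.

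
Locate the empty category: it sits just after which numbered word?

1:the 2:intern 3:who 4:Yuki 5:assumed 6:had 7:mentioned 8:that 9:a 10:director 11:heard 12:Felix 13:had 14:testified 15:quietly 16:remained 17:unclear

The displaced element is "the intern" (word 2).
It is linked across 1 clause boundary (Ø).
It functions as the subject of "mentioned", so the gap sits immediately after word 5 ("assumed").
Base order: Yuki assumed that the intern had mentioned that a director heard Felix had testified quietly.

5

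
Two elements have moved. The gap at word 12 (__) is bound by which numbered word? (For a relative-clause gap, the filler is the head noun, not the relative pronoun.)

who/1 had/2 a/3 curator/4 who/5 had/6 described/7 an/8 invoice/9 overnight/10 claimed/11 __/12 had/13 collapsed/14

The marked gap is the subject of "collapsed".
Its filler is the fronted wh-phrase "who", at word 1.
(The other dependency links word 4 to a gap after word 5.)

1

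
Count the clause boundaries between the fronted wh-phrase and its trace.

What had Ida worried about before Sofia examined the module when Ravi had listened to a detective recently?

0

"what" originates inside the matrix clause — no clause boundary is crossed.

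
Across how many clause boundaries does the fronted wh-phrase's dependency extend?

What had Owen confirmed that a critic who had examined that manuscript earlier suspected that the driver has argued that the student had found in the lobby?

3

"what" is extracted from the object of "found".
Boundaries crossed, outermost first: [that], [that], [that] — 3 in total.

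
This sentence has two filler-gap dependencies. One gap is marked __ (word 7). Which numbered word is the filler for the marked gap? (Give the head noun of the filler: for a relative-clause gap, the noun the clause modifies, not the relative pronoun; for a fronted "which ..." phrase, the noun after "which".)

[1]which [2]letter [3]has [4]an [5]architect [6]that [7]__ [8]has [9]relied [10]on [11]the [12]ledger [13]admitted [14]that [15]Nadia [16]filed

5

The marked gap is inside the relative clause, the subject of "relied".
Its filler is the head noun "architect" (via "that"), at word 5.
(The other dependency links word 2 to a gap after word 16.)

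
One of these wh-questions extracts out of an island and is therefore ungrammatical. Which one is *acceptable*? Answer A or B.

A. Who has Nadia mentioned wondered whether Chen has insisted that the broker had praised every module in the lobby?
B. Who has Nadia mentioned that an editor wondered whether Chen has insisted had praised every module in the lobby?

In B, the wh-phrase is extracted from inside a wh-island (introduced by "whether"), which blocks movement.
In A, the extraction path crosses only that-complement boundaries, which are transparent.
So A is grammatical.

A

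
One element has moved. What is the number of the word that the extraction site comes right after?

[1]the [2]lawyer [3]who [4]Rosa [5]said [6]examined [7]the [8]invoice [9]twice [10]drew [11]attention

The displaced element is "the lawyer" (word 2).
It is linked across 1 clause boundary (Ø).
It functions as the subject of "examined", so the gap sits immediately after word 5 ("said").
Base order: Rosa said the lawyer examined the invoice twice.

5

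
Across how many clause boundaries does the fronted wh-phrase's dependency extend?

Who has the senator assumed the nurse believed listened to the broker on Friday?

"who" is extracted from the subject of "listened".
Boundaries crossed, outermost first: [Ø], [Ø] — 2 in total.

2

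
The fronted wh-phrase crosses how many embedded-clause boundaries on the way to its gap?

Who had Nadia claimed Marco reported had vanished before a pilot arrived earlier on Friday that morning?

"who" is extracted from the subject of "vanished".
Boundaries crossed, outermost first: [Ø], [Ø] — 2 in total.

2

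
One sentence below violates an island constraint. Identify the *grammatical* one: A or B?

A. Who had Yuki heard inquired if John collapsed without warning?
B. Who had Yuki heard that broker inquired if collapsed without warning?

A

In B, the wh-phrase is extracted from inside a wh-island (introduced by "if"), which blocks movement.
In A, the extraction path crosses only that-complement boundaries, which are transparent.
So A is grammatical.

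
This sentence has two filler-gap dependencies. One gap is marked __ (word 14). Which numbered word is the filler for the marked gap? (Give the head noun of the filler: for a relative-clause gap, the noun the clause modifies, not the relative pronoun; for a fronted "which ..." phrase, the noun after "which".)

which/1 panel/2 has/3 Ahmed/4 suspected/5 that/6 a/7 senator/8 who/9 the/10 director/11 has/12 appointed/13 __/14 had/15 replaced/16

8

The marked gap is inside the relative clause, the direct object of "appointed".
Its filler is the head noun "senator" (via "who"), at word 8.
(The other dependency links word 2 to a gap after word 16.)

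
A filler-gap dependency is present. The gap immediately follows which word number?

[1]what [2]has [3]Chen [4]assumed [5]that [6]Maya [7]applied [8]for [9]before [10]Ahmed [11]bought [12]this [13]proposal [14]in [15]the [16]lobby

8

The displaced element is "what" (word 1).
It is linked across 1 clause boundary (that).
It functions as the object of the preposition "for" of "applied", so the gap sits immediately after word 8 ("for").
Base order: Chen has assumed that Maya applied for what before Ahmed bought this proposal in the lobby.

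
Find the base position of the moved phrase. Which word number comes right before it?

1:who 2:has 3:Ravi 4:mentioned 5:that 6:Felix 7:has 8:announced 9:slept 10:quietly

8

The displaced element is "who" (word 1).
It is linked across 2 clause boundaries (that → Ø).
It functions as the subject of "slept", so the gap sits immediately after word 8 ("announced").
Base order: Ravi has mentioned that Felix has announced that who slept quietly.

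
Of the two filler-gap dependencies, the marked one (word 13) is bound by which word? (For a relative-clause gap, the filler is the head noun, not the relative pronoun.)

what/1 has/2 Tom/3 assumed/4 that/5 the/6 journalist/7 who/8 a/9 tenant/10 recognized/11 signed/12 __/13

1

The marked gap is the direct object of "signed".
Its filler is the fronted wh-phrase "what", at word 1.
(The other dependency links word 7 to a gap after word 11.)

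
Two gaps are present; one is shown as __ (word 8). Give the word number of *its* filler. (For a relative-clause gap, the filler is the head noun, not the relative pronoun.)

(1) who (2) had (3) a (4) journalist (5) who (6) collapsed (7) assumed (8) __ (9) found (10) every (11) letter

The marked gap is the subject of "found".
Its filler is the fronted wh-phrase "who", at word 1.
(The other dependency links word 4 to a gap after word 5.)

1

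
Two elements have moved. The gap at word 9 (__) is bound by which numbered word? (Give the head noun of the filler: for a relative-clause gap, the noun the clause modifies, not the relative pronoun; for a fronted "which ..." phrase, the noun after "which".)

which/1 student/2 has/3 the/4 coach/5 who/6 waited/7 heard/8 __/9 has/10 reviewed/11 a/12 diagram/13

2

The marked gap is the subject of "reviewed".
Its filler is the fronted wh-phrase "which student", at word 2.
(The other dependency links word 5 to a gap after word 6.)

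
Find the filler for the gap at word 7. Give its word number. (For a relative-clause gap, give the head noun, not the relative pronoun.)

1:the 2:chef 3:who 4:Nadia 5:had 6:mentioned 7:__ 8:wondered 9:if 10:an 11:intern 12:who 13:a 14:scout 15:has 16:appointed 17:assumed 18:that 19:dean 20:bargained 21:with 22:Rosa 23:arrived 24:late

The gap at 7 is the subject of "wondered", inside a relative clause.
The relative pronoun is "who" (word 3); it is bound by the head noun immediately before it.
Its filler is the head noun "chef", at word 2.

2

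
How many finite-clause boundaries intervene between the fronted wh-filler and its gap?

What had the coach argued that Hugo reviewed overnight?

"what" is extracted from the object of "reviewed".
Boundaries crossed, outermost first: [that] — 1 in total.

1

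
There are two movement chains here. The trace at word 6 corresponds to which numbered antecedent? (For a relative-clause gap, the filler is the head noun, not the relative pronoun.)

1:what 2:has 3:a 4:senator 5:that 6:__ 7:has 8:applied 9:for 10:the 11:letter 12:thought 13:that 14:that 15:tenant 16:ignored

4

The marked gap is inside the relative clause, the subject of "applied".
Its filler is the head noun "senator" (via "that"), at word 4.
(The other dependency links word 1 to a gap after word 16.)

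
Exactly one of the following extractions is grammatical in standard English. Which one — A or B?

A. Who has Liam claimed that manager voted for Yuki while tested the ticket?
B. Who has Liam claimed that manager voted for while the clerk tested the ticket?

B

In A, the wh-phrase is extracted from inside an adjunct island (introduced by "while"), which blocks movement.
In B, the extraction path crosses only that-complement boundaries, which are transparent.
So B is grammatical.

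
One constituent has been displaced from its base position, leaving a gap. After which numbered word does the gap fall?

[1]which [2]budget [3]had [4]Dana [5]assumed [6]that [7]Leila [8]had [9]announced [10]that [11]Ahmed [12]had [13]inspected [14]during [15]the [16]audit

The displaced element is "which budget" (word 2).
It is linked across 2 clause boundaries (that → that).
It functions as the direct object of "inspected", so the gap sits immediately after word 13 ("inspected").
Base order: Dana had assumed that Leila had announced that Ahmed had inspected which budget during the audit.

13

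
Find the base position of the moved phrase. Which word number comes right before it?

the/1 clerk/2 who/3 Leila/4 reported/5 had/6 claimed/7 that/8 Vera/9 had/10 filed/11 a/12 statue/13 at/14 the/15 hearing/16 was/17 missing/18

The displaced element is "the clerk" (word 2).
It is linked across 1 clause boundary (Ø).
It functions as the subject of "claimed", so the gap sits immediately after word 5 ("reported").
Base order: Leila reported that the clerk had claimed that Vera had filed a statue at the hearing.

5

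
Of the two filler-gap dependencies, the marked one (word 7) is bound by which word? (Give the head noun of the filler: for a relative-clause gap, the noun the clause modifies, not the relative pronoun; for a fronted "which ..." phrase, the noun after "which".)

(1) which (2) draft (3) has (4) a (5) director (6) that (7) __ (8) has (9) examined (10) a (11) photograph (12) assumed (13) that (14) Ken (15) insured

The marked gap is inside the relative clause, the subject of "examined".
Its filler is the head noun "director" (via "that"), at word 5.
(The other dependency links word 2 to a gap after word 15.)

5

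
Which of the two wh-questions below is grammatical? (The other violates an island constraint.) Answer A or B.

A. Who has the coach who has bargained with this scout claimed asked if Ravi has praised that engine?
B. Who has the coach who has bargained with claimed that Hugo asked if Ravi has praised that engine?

In B, the wh-phrase is extracted from inside a complex-NP island (relative clause) (introduced by "who"), which blocks movement.
In A, the extraction path crosses only that-complement boundaries, which are transparent.
So A is grammatical.

A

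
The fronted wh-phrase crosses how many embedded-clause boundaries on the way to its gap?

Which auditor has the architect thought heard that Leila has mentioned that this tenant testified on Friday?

1

"which auditor" is extracted from the subject of "heard".
Boundaries crossed, outermost first: [Ø] — 1 in total.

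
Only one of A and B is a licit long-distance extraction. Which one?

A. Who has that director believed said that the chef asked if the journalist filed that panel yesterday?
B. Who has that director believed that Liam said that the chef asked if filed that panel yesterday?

A

In B, the wh-phrase is extracted from inside a wh-island (introduced by "if"), which blocks movement.
In A, the extraction path crosses only that-complement boundaries, which are transparent.
So A is grammatical.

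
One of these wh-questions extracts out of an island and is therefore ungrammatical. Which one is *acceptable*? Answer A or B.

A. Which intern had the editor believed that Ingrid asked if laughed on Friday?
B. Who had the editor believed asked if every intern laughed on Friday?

B

In A, the wh-phrase is extracted from inside a wh-island (introduced by "if"), which blocks movement.
In B, the extraction path crosses only that-complement boundaries, which are transparent.
So B is grammatical.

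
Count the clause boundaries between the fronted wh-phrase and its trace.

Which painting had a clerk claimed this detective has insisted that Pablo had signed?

2

"which painting" is extracted from the object of "signed".
Boundaries crossed, outermost first: [Ø], [that] — 2 in total.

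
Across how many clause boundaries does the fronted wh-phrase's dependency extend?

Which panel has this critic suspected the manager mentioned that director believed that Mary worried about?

3

"which panel" is extracted from the PP object of "worried".
Boundaries crossed, outermost first: [Ø], [Ø], [that] — 3 in total.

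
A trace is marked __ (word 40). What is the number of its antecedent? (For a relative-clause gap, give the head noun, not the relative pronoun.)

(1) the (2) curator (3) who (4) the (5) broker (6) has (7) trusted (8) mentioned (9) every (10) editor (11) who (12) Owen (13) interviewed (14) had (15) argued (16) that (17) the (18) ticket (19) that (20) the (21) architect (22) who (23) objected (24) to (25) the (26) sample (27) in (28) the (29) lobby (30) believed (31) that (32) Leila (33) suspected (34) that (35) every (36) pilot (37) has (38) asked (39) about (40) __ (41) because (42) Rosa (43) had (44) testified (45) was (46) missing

The gap at 40 is the prepositional object of "asked", inside a relative clause.
The relative pronoun is "that" (word 19); it is bound by the head noun immediately before it.
Its filler is the head noun "ticket", at word 18.

18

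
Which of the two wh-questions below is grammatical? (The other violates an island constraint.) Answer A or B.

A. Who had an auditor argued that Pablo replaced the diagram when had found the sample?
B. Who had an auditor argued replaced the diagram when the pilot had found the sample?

In A, the wh-phrase is extracted from inside an adjunct island (introduced by "when"), which blocks movement.
In B, the extraction path crosses only that-complement boundaries, which are transparent.
So B is grammatical.

B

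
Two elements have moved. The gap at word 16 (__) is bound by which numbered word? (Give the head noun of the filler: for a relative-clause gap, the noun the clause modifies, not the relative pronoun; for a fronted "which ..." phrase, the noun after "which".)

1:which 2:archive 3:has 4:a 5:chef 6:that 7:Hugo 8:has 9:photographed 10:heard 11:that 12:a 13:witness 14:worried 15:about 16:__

2

The marked gap is the object of the preposition "about" of "worried".
Its filler is the fronted wh-phrase "which archive", at word 2.
(The other dependency links word 5 to a gap after word 9.)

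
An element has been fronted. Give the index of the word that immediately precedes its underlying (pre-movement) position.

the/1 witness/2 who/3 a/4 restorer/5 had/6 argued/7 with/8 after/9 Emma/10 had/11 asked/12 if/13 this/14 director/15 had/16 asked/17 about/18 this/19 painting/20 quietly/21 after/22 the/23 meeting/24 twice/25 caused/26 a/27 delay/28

The displaced element is "the witness" (word 2).
It functions as the object of the preposition "with" of "argued", so the gap sits immediately after word 8 ("with").
Base order: A restorer had argued with the witness after Emma had asked if this director had asked about this painting quietly after the meeting twice.

8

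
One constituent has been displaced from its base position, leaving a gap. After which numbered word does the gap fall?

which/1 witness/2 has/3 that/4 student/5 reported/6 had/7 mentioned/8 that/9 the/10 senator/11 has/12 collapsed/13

The displaced element is "which witness" (word 2).
It is linked across 1 clause boundary (Ø).
It functions as the subject of "mentioned", so the gap sits immediately after word 6 ("reported").
Base order: That student has reported which witness had mentioned that the senator has collapsed.

6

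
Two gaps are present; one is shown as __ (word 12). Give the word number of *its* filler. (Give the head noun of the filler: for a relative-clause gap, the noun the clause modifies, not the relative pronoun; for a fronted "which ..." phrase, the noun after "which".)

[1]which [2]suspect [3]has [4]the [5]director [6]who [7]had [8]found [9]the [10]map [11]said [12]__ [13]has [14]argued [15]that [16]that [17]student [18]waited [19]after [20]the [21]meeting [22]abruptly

2

The marked gap is the subject of "argued".
Its filler is the fronted wh-phrase "which suspect", at word 2.
(The other dependency links word 5 to a gap after word 6.)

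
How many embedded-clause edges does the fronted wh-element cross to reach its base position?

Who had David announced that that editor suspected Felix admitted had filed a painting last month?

3

"who" is extracted from the subject of "filed".
Boundaries crossed, outermost first: [that], [Ø], [Ø] — 3 in total.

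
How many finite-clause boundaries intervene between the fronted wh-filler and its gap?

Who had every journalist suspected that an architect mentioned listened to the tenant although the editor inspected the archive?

"who" is extracted from the subject of "listened".
Boundaries crossed, outermost first: [that], [Ø] — 2 in total.

2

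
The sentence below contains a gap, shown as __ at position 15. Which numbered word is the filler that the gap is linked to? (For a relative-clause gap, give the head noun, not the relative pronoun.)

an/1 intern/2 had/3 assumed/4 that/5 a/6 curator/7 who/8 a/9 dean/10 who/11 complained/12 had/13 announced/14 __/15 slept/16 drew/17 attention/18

7

The gap at 15 is the subject of "slept", inside a relative clause.
The relative pronoun is "who" (word 8); it is bound by the head noun immediately before it.
Its filler is the head noun "curator", at word 7.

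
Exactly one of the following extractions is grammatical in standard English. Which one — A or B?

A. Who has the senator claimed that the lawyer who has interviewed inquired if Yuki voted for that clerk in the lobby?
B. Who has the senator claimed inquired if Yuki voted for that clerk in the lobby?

B

In A, the wh-phrase is extracted from inside a complex-NP island (relative clause) (introduced by "who"), which blocks movement.
In B, the extraction path crosses only that-complement boundaries, which are transparent.
So B is grammatical.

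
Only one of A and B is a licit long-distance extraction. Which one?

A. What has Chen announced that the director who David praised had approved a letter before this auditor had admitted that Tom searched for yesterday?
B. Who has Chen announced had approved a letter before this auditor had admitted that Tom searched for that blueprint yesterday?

In A, the wh-phrase is extracted from inside an adjunct island (introduced by "before"), which blocks movement.
In B, the extraction path crosses only that-complement boundaries, which are transparent.
So B is grammatical.

B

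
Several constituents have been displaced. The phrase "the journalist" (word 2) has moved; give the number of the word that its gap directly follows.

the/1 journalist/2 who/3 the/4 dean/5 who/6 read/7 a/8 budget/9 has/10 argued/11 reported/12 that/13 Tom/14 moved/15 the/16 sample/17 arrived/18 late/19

11

The displaced element is "the journalist" (word 2).
It is linked across 1 clause boundary (Ø).
It functions as the subject of "reported", so the gap sits immediately after word 11 ("argued").
Base order: The dean who read a budget has argued the journalist reported that Tom moved the sample.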